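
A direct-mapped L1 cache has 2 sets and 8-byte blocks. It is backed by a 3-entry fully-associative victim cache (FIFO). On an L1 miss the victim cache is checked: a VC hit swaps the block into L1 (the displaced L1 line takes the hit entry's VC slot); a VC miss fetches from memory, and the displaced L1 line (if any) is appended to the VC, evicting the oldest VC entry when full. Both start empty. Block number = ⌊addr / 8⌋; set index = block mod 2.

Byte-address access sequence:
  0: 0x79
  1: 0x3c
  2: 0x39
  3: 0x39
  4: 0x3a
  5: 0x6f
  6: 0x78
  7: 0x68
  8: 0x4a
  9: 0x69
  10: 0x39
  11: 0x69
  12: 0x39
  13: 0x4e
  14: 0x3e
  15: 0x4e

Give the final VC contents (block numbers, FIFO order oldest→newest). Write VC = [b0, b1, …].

VC = [15, 13, 7]

0: 0x79 (blk 15, set 1) → MISS  vc=[]
1: 0x3c (blk 7, set 1) → MISS  vc=[15]
2: 0x39 (blk 7, set 1) → L1-HIT  vc=[15]
3: 0x39 (blk 7, set 1) → L1-HIT  vc=[15]
4: 0x3a (blk 7, set 1) → L1-HIT  vc=[15]
5: 0x6f (blk 13, set 1) → MISS  vc=[15, 7]
6: 0x78 (blk 15, set 1) → VC-HIT  vc=[13, 7]
7: 0x68 (blk 13, set 1) → VC-HIT  vc=[15, 7]
8: 0x4a (blk 9, set 1) → MISS  vc=[15, 7, 13]
9: 0x69 (blk 13, set 1) → VC-HIT  vc=[15, 7, 9]
10: 0x39 (blk 7, set 1) → VC-HIT  vc=[15, 13, 9]
11: 0x69 (blk 13, set 1) → VC-HIT  vc=[15, 7, 9]
12: 0x39 (blk 7, set 1) → VC-HIT  vc=[15, 13, 9]
13: 0x4e (blk 9, set 1) → VC-HIT  vc=[15, 13, 7]
14: 0x3e (blk 7, set 1) → VC-HIT  vc=[15, 13, 9]
15: 0x4e (blk 9, set 1) → VC-HIT  vc=[15, 13, 7]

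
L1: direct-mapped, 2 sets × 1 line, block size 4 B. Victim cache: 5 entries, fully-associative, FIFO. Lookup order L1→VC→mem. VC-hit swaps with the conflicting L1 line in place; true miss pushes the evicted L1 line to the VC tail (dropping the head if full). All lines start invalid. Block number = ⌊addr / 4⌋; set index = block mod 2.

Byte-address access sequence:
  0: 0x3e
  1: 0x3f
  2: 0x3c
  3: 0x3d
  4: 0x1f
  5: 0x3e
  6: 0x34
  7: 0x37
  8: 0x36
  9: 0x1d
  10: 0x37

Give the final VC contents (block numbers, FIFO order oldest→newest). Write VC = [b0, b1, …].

VC = [7, 15]

#0 0x3e→b15/s1 MISS; vc=[]
#1 0x3f→b15/s1 L1-HIT; vc=[]
#2 0x3c→b15/s1 L1-HIT; vc=[]
#3 0x3d→b15/s1 L1-HIT; vc=[]
#4 0x1f→b7/s1 MISS; vc=[15]
#5 0x3e→b15/s1 VC-HIT; vc=[7]
#6 0x34→b13/s1 MISS; vc=[7,15]
#7 0x37→b13/s1 L1-HIT; vc=[7,15]
#8 0x36→b13/s1 L1-HIT; vc=[7,15]
#9 0x1d→b7/s1 VC-HIT; vc=[13,15]
#10 0x37→b13/s1 VC-HIT; vc=[7,15]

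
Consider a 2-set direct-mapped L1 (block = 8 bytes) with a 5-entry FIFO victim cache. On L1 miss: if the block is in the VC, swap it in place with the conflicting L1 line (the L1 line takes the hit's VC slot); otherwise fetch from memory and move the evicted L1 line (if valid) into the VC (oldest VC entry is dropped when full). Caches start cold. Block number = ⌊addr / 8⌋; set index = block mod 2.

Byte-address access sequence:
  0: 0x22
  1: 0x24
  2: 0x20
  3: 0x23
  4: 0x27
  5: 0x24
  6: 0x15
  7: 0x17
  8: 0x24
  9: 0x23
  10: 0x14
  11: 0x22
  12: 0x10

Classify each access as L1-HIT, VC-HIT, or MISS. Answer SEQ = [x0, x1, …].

SEQ = [MISS, L1-HIT, L1-HIT, L1-HIT, L1-HIT, L1-HIT, MISS, L1-HIT, VC-HIT, L1-HIT, VC-HIT, VC-HIT, VC-HIT]

  [0] addr=0x22 blk=4 s=0: MISS | VC []
  [1] addr=0x24 blk=4 s=0: L1-HIT | VC []
  [2] addr=0x20 blk=4 s=0: L1-HIT | VC []
  [3] addr=0x23 blk=4 s=0: L1-HIT | VC []
  [4] addr=0x27 blk=4 s=0: L1-HIT | VC []
  [5] addr=0x24 blk=4 s=0: L1-HIT | VC []
  [6] addr=0x15 blk=2 s=0: MISS | VC [4]
  [7] addr=0x17 blk=2 s=0: L1-HIT | VC [4]
  [8] addr=0x24 blk=4 s=0: VC-HIT | VC [2]
  [9] addr=0x23 blk=4 s=0: L1-HIT | VC [2]
  [10] addr=0x14 blk=2 s=0: VC-HIT | VC [4]
  [11] addr=0x22 blk=4 s=0: VC-HIT | VC [2]
  [12] addr=0x10 blk=2 s=0: VC-HIT | VC [4]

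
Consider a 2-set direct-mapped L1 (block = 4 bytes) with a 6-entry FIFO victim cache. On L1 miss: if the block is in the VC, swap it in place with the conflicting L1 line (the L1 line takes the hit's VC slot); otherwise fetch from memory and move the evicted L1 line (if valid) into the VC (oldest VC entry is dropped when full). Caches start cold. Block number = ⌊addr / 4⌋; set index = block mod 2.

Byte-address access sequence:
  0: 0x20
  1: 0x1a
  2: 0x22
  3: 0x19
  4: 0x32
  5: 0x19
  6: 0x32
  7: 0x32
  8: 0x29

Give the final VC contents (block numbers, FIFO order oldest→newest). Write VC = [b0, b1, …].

VC = [8, 6, 12]

  [0] addr=0x20 blk=8 s=0: MISS | VC []
  [1] addr=0x1a blk=6 s=0: MISS | VC [8]
  [2] addr=0x22 blk=8 s=0: VC-HIT | VC [6]
  [3] addr=0x19 blk=6 s=0: VC-HIT | VC [8]
  [4] addr=0x32 blk=12 s=0: MISS | VC [8, 6]
  [5] addr=0x19 blk=6 s=0: VC-HIT | VC [8, 12]
  [6] addr=0x32 blk=12 s=0: VC-HIT | VC [8, 6]
  [7] addr=0x32 blk=12 s=0: L1-HIT | VC [8, 6]
  [8] addr=0x29 blk=10 s=0: MISS | VC [8, 6, 12]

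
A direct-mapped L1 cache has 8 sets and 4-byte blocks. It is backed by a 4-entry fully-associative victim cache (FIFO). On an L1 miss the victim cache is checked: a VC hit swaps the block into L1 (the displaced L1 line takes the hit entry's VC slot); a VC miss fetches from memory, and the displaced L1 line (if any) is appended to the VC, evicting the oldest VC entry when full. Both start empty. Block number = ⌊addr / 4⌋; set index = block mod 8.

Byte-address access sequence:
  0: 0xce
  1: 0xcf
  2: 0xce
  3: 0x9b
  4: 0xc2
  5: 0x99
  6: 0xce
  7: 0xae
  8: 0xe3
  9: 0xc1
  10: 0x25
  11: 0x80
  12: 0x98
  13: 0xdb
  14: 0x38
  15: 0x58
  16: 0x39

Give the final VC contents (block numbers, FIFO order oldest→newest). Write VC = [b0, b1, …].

0: 0xce (blk 51, set 3) → MISS  vc=[]
1: 0xcf (blk 51, set 3) → L1-HIT  vc=[]
2: 0xce (blk 51, set 3) → L1-HIT  vc=[]
3: 0x9b (blk 38, set 6) → MISS  vc=[]
4: 0xc2 (blk 48, set 0) → MISS  vc=[]
5: 0x99 (blk 38, set 6) → L1-HIT  vc=[]
6: 0xce (blk 51, set 3) → L1-HIT  vc=[]
7: 0xae (blk 43, set 3) → MISS  vc=[51]
8: 0xe3 (blk 56, set 0) → MISS  vc=[51, 48]
9: 0xc1 (blk 48, set 0) → VC-HIT  vc=[51, 56]
10: 0x25 (blk 9, set 1) → MISS  vc=[51, 56]
11: 0x80 (blk 32, set 0) → MISS  vc=[51, 56, 48]
12: 0x98 (blk 38, set 6) → L1-HIT  vc=[51, 56, 48]
13: 0xdb (blk 54, set 6) → MISS  vc=[51, 56, 48, 38]
14: 0x38 (blk 14, set 6) → MISS  vc=[56, 48, 38, 54]
15: 0x58 (blk 22, set 6) → MISS  vc=[48, 38, 54, 14]
16: 0x39 (blk 14, set 6) → VC-HIT  vc=[48, 38, 54, 22]

VC = [48, 38, 54, 22]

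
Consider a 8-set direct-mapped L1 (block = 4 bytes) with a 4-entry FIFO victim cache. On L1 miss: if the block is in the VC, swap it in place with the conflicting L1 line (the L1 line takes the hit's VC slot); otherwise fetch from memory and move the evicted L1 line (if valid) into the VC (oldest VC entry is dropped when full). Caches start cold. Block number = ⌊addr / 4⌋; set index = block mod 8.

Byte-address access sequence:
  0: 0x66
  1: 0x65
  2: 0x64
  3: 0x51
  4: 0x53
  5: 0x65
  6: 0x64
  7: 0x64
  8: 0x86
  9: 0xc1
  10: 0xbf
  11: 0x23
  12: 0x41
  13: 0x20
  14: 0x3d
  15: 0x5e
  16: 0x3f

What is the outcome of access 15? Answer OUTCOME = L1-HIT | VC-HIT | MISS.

OUTCOME = MISS

#0 0x66→b25/s1 MISS; vc=[]
#1 0x65→b25/s1 L1-HIT; vc=[]
#2 0x64→b25/s1 L1-HIT; vc=[]
#3 0x51→b20/s4 MISS; vc=[]
#4 0x53→b20/s4 L1-HIT; vc=[]
#5 0x65→b25/s1 L1-HIT; vc=[]
#6 0x64→b25/s1 L1-HIT; vc=[]
#7 0x64→b25/s1 L1-HIT; vc=[]
#8 0x86→b33/s1 MISS; vc=[25]
#9 0xc1→b48/s0 MISS; vc=[25]
#10 0xbf→b47/s7 MISS; vc=[25]
#11 0x23→b8/s0 MISS; vc=[25,48]
#12 0x41→b16/s0 MISS; vc=[25,48,8]
#13 0x20→b8/s0 VC-HIT; vc=[25,48,16]
#14 0x3d→b15/s7 MISS; vc=[25,48,16,47]
#15 0x5e→b23/s7 MISS; vc=[48,16,47,15]
#16 0x3f→b15/s7 VC-HIT; vc=[48,16,47,23]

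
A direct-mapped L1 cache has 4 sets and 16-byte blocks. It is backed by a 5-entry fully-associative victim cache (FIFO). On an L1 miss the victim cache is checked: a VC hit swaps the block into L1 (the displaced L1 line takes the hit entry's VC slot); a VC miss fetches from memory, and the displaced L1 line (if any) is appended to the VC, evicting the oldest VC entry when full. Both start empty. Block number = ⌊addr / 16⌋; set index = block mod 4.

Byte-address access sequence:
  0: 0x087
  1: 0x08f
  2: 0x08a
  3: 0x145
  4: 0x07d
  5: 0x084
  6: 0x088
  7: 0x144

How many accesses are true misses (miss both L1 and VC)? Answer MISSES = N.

0: 0x87 (blk 8, set 0) → MISS  vc=[]
1: 0x8f (blk 8, set 0) → L1-HIT  vc=[]
2: 0x8a (blk 8, set 0) → L1-HIT  vc=[]
3: 0x145 (blk 20, set 0) → MISS  vc=[8]
4: 0x7d (blk 7, set 3) → MISS  vc=[8]
5: 0x84 (blk 8, set 0) → VC-HIT  vc=[20]
6: 0x88 (blk 8, set 0) → L1-HIT  vc=[20]
7: 0x144 (blk 20, set 0) → VC-HIT  vc=[8]

MISSES = 3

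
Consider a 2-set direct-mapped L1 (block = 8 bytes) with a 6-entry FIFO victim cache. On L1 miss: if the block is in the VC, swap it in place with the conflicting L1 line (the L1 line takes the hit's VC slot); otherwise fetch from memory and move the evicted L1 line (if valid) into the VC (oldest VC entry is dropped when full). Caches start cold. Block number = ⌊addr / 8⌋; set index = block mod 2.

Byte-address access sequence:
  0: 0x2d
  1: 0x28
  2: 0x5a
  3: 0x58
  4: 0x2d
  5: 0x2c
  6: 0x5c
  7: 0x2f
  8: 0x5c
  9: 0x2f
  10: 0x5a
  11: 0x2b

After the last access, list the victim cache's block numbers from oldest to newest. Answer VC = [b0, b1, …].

VC = [11]

#0 0x2d→b5/s1 MISS; vc=[]
#1 0x28→b5/s1 L1-HIT; vc=[]
#2 0x5a→b11/s1 MISS; vc=[5]
#3 0x58→b11/s1 L1-HIT; vc=[5]
#4 0x2d→b5/s1 VC-HIT; vc=[11]
#5 0x2c→b5/s1 L1-HIT; vc=[11]
#6 0x5c→b11/s1 VC-HIT; vc=[5]
#7 0x2f→b5/s1 VC-HIT; vc=[11]
#8 0x5c→b11/s1 VC-HIT; vc=[5]
#9 0x2f→b5/s1 VC-HIT; vc=[11]
#10 0x5a→b11/s1 VC-HIT; vc=[5]
#11 0x2b→b5/s1 VC-HIT; vc=[11]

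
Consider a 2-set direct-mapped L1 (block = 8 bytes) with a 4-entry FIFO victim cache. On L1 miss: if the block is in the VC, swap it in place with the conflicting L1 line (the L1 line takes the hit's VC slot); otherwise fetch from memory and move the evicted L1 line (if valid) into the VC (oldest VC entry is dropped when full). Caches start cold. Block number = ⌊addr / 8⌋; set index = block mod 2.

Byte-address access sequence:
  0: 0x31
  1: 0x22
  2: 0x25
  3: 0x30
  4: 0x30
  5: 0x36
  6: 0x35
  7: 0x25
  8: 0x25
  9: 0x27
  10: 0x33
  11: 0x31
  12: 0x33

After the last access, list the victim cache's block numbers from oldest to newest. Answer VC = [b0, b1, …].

0: 0x31 (blk 6, set 0) → MISS  vc=[]
1: 0x22 (blk 4, set 0) → MISS  vc=[6]
2: 0x25 (blk 4, set 0) → L1-HIT  vc=[6]
3: 0x30 (blk 6, set 0) → VC-HIT  vc=[4]
4: 0x30 (blk 6, set 0) → L1-HIT  vc=[4]
5: 0x36 (blk 6, set 0) → L1-HIT  vc=[4]
6: 0x35 (blk 6, set 0) → L1-HIT  vc=[4]
7: 0x25 (blk 4, set 0) → VC-HIT  vc=[6]
8: 0x25 (blk 4, set 0) → L1-HIT  vc=[6]
9: 0x27 (blk 4, set 0) → L1-HIT  vc=[6]
10: 0x33 (blk 6, set 0) → VC-HIT  vc=[4]
11: 0x31 (blk 6, set 0) → L1-HIT  vc=[4]
12: 0x33 (blk 6, set 0) → L1-HIT  vc=[4]

VC = [4]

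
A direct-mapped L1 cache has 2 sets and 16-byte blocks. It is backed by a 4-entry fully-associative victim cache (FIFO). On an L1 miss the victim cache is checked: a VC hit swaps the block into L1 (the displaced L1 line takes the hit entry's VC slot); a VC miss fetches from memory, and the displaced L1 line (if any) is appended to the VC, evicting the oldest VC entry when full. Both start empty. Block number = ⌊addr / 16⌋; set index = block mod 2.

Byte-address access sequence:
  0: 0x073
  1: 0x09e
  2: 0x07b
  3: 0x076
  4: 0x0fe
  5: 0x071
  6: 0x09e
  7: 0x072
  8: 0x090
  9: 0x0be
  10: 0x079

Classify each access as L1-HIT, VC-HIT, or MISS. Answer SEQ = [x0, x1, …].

  [0] addr=0x73 blk=7 s=1: MISS | VC []
  [1] addr=0x9e blk=9 s=1: MISS | VC [7]
  [2] addr=0x7b blk=7 s=1: VC-HIT | VC [9]
  [3] addr=0x76 blk=7 s=1: L1-HIT | VC [9]
  [4] addr=0xfe blk=15 s=1: MISS | VC [9, 7]
  [5] addr=0x71 blk=7 s=1: VC-HIT | VC [9, 15]
  [6] addr=0x9e blk=9 s=1: VC-HIT | VC [7, 15]
  [7] addr=0x72 blk=7 s=1: VC-HIT | VC [9, 15]
  [8] addr=0x90 blk=9 s=1: VC-HIT | VC [7, 15]
  [9] addr=0xbe blk=11 s=1: MISS | VC [7, 15, 9]
  [10] addr=0x79 blk=7 s=1: VC-HIT | VC [11, 15, 9]

SEQ = [MISS, MISS, VC-HIT, L1-HIT, MISS, VC-HIT, VC-HIT, VC-HIT, VC-HIT, MISS, VC-HIT]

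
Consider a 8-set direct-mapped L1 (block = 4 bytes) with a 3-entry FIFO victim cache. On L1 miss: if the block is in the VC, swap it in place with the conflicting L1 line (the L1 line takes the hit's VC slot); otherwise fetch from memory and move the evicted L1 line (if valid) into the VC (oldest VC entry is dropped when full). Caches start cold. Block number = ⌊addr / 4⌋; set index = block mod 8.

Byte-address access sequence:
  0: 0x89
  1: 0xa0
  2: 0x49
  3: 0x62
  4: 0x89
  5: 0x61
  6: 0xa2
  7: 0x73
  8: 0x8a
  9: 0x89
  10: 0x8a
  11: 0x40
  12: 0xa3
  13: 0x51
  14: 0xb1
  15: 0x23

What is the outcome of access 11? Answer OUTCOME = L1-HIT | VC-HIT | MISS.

#0 0x89→b34/s2 MISS; vc=[]
#1 0xa0→b40/s0 MISS; vc=[]
#2 0x49→b18/s2 MISS; vc=[34]
#3 0x62→b24/s0 MISS; vc=[34,40]
#4 0x89→b34/s2 VC-HIT; vc=[18,40]
#5 0x61→b24/s0 L1-HIT; vc=[18,40]
#6 0xa2→b40/s0 VC-HIT; vc=[18,24]
#7 0x73→b28/s4 MISS; vc=[18,24]
#8 0x8a→b34/s2 L1-HIT; vc=[18,24]
#9 0x89→b34/s2 L1-HIT; vc=[18,24]
#10 0x8a→b34/s2 L1-HIT; vc=[18,24]
#11 0x40→b16/s0 MISS; vc=[18,24,40]
#12 0xa3→b40/s0 VC-HIT; vc=[18,24,16]
#13 0x51→b20/s4 MISS; vc=[24,16,28]
#14 0xb1→b44/s4 MISS; vc=[16,28,20]
#15 0x23→b8/s0 MISS; vc=[28,20,40]

OUTCOME = MISS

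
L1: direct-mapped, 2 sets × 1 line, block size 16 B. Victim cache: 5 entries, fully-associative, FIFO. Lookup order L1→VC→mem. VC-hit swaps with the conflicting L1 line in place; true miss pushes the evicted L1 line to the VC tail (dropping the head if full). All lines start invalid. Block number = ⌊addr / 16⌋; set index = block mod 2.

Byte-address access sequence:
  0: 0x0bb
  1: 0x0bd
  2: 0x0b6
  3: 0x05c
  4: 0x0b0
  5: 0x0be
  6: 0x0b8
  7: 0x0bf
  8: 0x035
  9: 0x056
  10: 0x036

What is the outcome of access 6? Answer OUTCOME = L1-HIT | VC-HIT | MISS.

OUTCOME = L1-HIT

#0 0xbb→b11/s1 MISS; vc=[]
#1 0xbd→b11/s1 L1-HIT; vc=[]
#2 0xb6→b11/s1 L1-HIT; vc=[]
#3 0x5c→b5/s1 MISS; vc=[11]
#4 0xb0→b11/s1 VC-HIT; vc=[5]
#5 0xbe→b11/s1 L1-HIT; vc=[5]
#6 0xb8→b11/s1 L1-HIT; vc=[5]
#7 0xbf→b11/s1 L1-HIT; vc=[5]
#8 0x35→b3/s1 MISS; vc=[5,11]
#9 0x56→b5/s1 VC-HIT; vc=[3,11]
#10 0x36→b3/s1 VC-HIT; vc=[5,11]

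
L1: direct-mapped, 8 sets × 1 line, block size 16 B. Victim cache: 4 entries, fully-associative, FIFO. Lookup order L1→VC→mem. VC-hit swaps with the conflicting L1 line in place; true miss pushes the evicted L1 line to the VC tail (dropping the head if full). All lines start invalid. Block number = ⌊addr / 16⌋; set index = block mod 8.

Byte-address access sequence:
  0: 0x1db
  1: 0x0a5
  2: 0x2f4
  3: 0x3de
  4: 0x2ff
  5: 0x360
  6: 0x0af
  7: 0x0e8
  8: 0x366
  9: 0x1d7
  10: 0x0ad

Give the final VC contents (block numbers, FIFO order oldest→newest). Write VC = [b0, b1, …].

VC = [61, 14]

  [0] addr=0x1db blk=29 s=5: MISS | VC []
  [1] addr=0xa5 blk=10 s=2: MISS | VC []
  [2] addr=0x2f4 blk=47 s=7: MISS | VC []
  [3] addr=0x3de blk=61 s=5: MISS | VC [29]
  [4] addr=0x2ff blk=47 s=7: L1-HIT | VC [29]
  [5] addr=0x360 blk=54 s=6: MISS | VC [29]
  [6] addr=0xaf blk=10 s=2: L1-HIT | VC [29]
  [7] addr=0xe8 blk=14 s=6: MISS | VC [29, 54]
  [8] addr=0x366 blk=54 s=6: VC-HIT | VC [29, 14]
  [9] addr=0x1d7 blk=29 s=5: VC-HIT | VC [61, 14]
  [10] addr=0xad blk=10 s=2: L1-HIT | VC [61, 14]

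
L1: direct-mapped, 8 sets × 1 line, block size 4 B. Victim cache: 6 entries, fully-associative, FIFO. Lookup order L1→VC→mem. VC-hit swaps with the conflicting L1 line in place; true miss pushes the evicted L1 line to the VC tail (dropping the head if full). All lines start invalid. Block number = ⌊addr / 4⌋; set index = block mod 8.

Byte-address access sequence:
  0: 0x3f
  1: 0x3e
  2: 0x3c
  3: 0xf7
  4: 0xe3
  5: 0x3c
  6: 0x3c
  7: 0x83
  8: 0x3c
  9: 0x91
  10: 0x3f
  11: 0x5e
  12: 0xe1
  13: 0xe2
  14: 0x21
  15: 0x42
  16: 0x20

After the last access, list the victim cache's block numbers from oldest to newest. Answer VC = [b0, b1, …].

VC = [32, 15, 56, 16]

#0 0x3f→b15/s7 MISS; vc=[]
#1 0x3e→b15/s7 L1-HIT; vc=[]
#2 0x3c→b15/s7 L1-HIT; vc=[]
#3 0xf7→b61/s5 MISS; vc=[]
#4 0xe3→b56/s0 MISS; vc=[]
#5 0x3c→b15/s7 L1-HIT; vc=[]
#6 0x3c→b15/s7 L1-HIT; vc=[]
#7 0x83→b32/s0 MISS; vc=[56]
#8 0x3c→b15/s7 L1-HIT; vc=[56]
#9 0x91→b36/s4 MISS; vc=[56]
#10 0x3f→b15/s7 L1-HIT; vc=[56]
#11 0x5e→b23/s7 MISS; vc=[56,15]
#12 0xe1→b56/s0 VC-HIT; vc=[32,15]
#13 0xe2→b56/s0 L1-HIT; vc=[32,15]
#14 0x21→b8/s0 MISS; vc=[32,15,56]
#15 0x42→b16/s0 MISS; vc=[32,15,56,8]
#16 0x20→b8/s0 VC-HIT; vc=[32,15,56,16]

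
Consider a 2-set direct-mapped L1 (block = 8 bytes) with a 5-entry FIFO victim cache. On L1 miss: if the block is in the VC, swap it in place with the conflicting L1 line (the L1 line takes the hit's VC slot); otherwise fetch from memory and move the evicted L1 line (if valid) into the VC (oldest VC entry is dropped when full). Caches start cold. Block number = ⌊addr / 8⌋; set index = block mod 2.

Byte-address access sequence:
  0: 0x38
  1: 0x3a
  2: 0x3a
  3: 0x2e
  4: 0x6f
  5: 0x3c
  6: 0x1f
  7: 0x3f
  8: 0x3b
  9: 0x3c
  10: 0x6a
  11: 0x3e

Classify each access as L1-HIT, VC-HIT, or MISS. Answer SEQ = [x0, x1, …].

SEQ = [MISS, L1-HIT, L1-HIT, MISS, MISS, VC-HIT, MISS, VC-HIT, L1-HIT, L1-HIT, VC-HIT, VC-HIT]

  [0] addr=0x38 blk=7 s=1: MISS | VC []
  [1] addr=0x3a blk=7 s=1: L1-HIT | VC []
  [2] addr=0x3a blk=7 s=1: L1-HIT | VC []
  [3] addr=0x2e blk=5 s=1: MISS | VC [7]
  [4] addr=0x6f blk=13 s=1: MISS | VC [7, 5]
  [5] addr=0x3c blk=7 s=1: VC-HIT | VC [13, 5]
  [6] addr=0x1f blk=3 s=1: MISS | VC [13, 5, 7]
  [7] addr=0x3f blk=7 s=1: VC-HIT | VC [13, 5, 3]
  [8] addr=0x3b blk=7 s=1: L1-HIT | VC [13, 5, 3]
  [9] addr=0x3c blk=7 s=1: L1-HIT | VC [13, 5, 3]
  [10] addr=0x6a blk=13 s=1: VC-HIT | VC [7, 5, 3]
  [11] addr=0x3e blk=7 s=1: VC-HIT | VC [13, 5, 3]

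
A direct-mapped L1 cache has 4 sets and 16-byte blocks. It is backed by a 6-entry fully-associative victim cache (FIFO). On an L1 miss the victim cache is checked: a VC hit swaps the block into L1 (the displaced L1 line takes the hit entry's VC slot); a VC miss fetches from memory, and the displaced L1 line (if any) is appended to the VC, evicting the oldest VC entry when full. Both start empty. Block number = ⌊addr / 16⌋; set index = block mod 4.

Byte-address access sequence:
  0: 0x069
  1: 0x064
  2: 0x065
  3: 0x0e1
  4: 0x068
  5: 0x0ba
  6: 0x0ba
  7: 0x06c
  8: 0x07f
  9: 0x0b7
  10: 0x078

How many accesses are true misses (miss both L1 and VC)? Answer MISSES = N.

0: 0x69 (blk 6, set 2) → MISS  vc=[]
1: 0x64 (blk 6, set 2) → L1-HIT  vc=[]
2: 0x65 (blk 6, set 2) → L1-HIT  vc=[]
3: 0xe1 (blk 14, set 2) → MISS  vc=[6]
4: 0x68 (blk 6, set 2) → VC-HIT  vc=[14]
5: 0xba (blk 11, set 3) → MISS  vc=[14]
6: 0xba (blk 11, set 3) → L1-HIT  vc=[14]
7: 0x6c (blk 6, set 2) → L1-HIT  vc=[14]
8: 0x7f (blk 7, set 3) → MISS  vc=[14, 11]
9: 0xb7 (blk 11, set 3) → VC-HIT  vc=[14, 7]
10: 0x78 (blk 7, set 3) → VC-HIT  vc=[14, 11]

MISSES = 4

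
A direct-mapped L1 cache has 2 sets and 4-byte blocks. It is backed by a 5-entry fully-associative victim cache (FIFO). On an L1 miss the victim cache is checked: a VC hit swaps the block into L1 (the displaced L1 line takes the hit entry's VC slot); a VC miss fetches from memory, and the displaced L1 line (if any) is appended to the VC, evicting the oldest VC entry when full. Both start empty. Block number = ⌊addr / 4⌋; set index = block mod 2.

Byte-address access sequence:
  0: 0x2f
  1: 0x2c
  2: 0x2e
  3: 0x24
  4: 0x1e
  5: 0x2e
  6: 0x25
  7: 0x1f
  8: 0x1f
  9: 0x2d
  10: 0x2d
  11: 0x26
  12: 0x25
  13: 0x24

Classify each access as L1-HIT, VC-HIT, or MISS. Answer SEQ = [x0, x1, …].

  [0] addr=0x2f blk=11 s=1: MISS | VC []
  [1] addr=0x2c blk=11 s=1: L1-HIT | VC []
  [2] addr=0x2e blk=11 s=1: L1-HIT | VC []
  [3] addr=0x24 blk=9 s=1: MISS | VC [11]
  [4] addr=0x1e blk=7 s=1: MISS | VC [11, 9]
  [5] addr=0x2e blk=11 s=1: VC-HIT | VC [7, 9]
  [6] addr=0x25 blk=9 s=1: VC-HIT | VC [7, 11]
  [7] addr=0x1f blk=7 s=1: VC-HIT | VC [9, 11]
  [8] addr=0x1f blk=7 s=1: L1-HIT | VC [9, 11]
  [9] addr=0x2d blk=11 s=1: VC-HIT | VC [9, 7]
  [10] addr=0x2d blk=11 s=1: L1-HIT | VC [9, 7]
  [11] addr=0x26 blk=9 s=1: VC-HIT | VC [11, 7]
  [12] addr=0x25 blk=9 s=1: L1-HIT | VC [11, 7]
  [13] addr=0x24 blk=9 s=1: L1-HIT | VC [11, 7]

SEQ = [MISS, L1-HIT, L1-HIT, MISS, MISS, VC-HIT, VC-HIT, VC-HIT, L1-HIT, VC-HIT, L1-HIT, VC-HIT, L1-HIT, L1-HIT]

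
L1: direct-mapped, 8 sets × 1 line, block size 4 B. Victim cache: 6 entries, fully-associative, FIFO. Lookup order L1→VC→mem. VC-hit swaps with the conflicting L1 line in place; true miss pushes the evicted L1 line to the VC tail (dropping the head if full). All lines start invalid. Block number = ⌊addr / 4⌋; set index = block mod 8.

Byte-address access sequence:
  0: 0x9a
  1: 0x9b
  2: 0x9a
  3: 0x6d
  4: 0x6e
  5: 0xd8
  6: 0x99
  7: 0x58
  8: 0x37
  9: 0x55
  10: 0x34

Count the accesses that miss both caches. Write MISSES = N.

  [0] addr=0x9a blk=38 s=6: MISS | VC []
  [1] addr=0x9b blk=38 s=6: L1-HIT | VC []
  [2] addr=0x9a blk=38 s=6: L1-HIT | VC []
  [3] addr=0x6d blk=27 s=3: MISS | VC []
  [4] addr=0x6e blk=27 s=3: L1-HIT | VC []
  [5] addr=0xd8 blk=54 s=6: MISS | VC [38]
  [6] addr=0x99 blk=38 s=6: VC-HIT | VC [54]
  [7] addr=0x58 blk=22 s=6: MISS | VC [54, 38]
  [8] addr=0x37 blk=13 s=5: MISS | VC [54, 38]
  [9] addr=0x55 blk=21 s=5: MISS | VC [54, 38, 13]
  [10] addr=0x34 blk=13 s=5: VC-HIT | VC [54, 38, 21]

MISSES = 6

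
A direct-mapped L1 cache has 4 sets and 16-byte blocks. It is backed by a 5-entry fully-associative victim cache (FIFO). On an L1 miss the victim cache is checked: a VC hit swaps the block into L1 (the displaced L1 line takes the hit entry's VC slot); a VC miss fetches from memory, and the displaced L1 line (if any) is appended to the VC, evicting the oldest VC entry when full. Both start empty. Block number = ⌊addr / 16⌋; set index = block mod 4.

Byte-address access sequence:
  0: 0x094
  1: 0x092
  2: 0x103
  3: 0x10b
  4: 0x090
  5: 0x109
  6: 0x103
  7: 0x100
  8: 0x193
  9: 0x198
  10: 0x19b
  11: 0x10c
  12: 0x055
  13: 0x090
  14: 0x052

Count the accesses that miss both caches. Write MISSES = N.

MISSES = 4

0: 0x94 (blk 9, set 1) → MISS  vc=[]
1: 0x92 (blk 9, set 1) → L1-HIT  vc=[]
2: 0x103 (blk 16, set 0) → MISS  vc=[]
3: 0x10b (blk 16, set 0) → L1-HIT  vc=[]
4: 0x90 (blk 9, set 1) → L1-HIT  vc=[]
5: 0x109 (blk 16, set 0) → L1-HIT  vc=[]
6: 0x103 (blk 16, set 0) → L1-HIT  vc=[]
7: 0x100 (blk 16, set 0) → L1-HIT  vc=[]
8: 0x193 (blk 25, set 1) → MISS  vc=[9]
9: 0x198 (blk 25, set 1) → L1-HIT  vc=[9]
10: 0x19b (blk 25, set 1) → L1-HIT  vc=[9]
11: 0x10c (blk 16, set 0) → L1-HIT  vc=[9]
12: 0x55 (blk 5, set 1) → MISS  vc=[9, 25]
13: 0x90 (blk 9, set 1) → VC-HIT  vc=[5, 25]
14: 0x52 (blk 5, set 1) → VC-HIT  vc=[9, 25]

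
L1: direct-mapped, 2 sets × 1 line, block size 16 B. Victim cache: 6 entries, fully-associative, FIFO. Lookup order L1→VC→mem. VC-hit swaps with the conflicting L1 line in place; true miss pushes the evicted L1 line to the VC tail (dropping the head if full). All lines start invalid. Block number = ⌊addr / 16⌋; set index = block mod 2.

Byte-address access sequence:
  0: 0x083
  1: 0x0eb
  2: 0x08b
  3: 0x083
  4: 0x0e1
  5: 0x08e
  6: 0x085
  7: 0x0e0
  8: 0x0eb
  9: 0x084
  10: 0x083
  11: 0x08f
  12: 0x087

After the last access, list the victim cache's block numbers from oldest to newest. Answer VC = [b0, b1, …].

VC = [14]

0: 0x83 (blk 8, set 0) → MISS  vc=[]
1: 0xeb (blk 14, set 0) → MISS  vc=[8]
2: 0x8b (blk 8, set 0) → VC-HIT  vc=[14]
3: 0x83 (blk 8, set 0) → L1-HIT  vc=[14]
4: 0xe1 (blk 14, set 0) → VC-HIT  vc=[8]
5: 0x8e (blk 8, set 0) → VC-HIT  vc=[14]
6: 0x85 (blk 8, set 0) → L1-HIT  vc=[14]
7: 0xe0 (blk 14, set 0) → VC-HIT  vc=[8]
8: 0xeb (blk 14, set 0) → L1-HIT  vc=[8]
9: 0x84 (blk 8, set 0) → VC-HIT  vc=[14]
10: 0x83 (blk 8, set 0) → L1-HIT  vc=[14]
11: 0x8f (blk 8, set 0) → L1-HIT  vc=[14]
12: 0x87 (blk 8, set 0) → L1-HIT  vc=[14]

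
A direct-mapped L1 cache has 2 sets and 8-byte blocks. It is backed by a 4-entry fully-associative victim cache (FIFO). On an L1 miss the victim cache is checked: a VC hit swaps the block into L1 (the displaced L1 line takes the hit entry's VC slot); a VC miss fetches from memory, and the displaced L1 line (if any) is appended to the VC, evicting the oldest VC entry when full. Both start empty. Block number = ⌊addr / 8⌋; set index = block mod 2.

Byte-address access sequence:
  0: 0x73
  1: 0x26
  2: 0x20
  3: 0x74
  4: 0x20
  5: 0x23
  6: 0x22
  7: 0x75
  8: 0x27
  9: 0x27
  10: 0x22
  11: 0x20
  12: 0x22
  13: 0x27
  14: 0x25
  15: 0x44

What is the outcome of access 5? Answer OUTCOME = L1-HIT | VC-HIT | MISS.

OUTCOME = L1-HIT

  [0] addr=0x73 blk=14 s=0: MISS | VC []
  [1] addr=0x26 blk=4 s=0: MISS | VC [14]
  [2] addr=0x20 blk=4 s=0: L1-HIT | VC [14]
  [3] addr=0x74 blk=14 s=0: VC-HIT | VC [4]
  [4] addr=0x20 blk=4 s=0: VC-HIT | VC [14]
  [5] addr=0x23 blk=4 s=0: L1-HIT | VC [14]
  [6] addr=0x22 blk=4 s=0: L1-HIT | VC [14]
  [7] addr=0x75 blk=14 s=0: VC-HIT | VC [4]
  [8] addr=0x27 blk=4 s=0: VC-HIT | VC [14]
  [9] addr=0x27 blk=4 s=0: L1-HIT | VC [14]
  [10] addr=0x22 blk=4 s=0: L1-HIT | VC [14]
  [11] addr=0x20 blk=4 s=0: L1-HIT | VC [14]
  [12] addr=0x22 blk=4 s=0: L1-HIT | VC [14]
  [13] addr=0x27 blk=4 s=0: L1-HIT | VC [14]
  [14] addr=0x25 blk=4 s=0: L1-HIT | VC [14]
  [15] addr=0x44 blk=8 s=0: MISS | VC [14, 4]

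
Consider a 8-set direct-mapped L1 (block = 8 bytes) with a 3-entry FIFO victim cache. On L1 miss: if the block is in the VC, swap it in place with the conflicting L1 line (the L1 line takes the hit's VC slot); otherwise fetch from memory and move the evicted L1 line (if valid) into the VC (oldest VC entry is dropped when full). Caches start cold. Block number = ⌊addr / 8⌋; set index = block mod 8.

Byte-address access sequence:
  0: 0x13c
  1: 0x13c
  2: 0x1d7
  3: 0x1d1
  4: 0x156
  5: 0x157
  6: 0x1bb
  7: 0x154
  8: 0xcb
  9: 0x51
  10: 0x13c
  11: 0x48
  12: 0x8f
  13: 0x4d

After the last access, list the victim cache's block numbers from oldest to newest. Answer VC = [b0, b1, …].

#0 0x13c→b39/s7 MISS; vc=[]
#1 0x13c→b39/s7 L1-HIT; vc=[]
#2 0x1d7→b58/s2 MISS; vc=[]
#3 0x1d1→b58/s2 L1-HIT; vc=[]
#4 0x156→b42/s2 MISS; vc=[58]
#5 0x157→b42/s2 L1-HIT; vc=[58]
#6 0x1bb→b55/s7 MISS; vc=[58,39]
#7 0x154→b42/s2 L1-HIT; vc=[58,39]
#8 0xcb→b25/s1 MISS; vc=[58,39]
#9 0x51→b10/s2 MISS; vc=[58,39,42]
#10 0x13c→b39/s7 VC-HIT; vc=[58,55,42]
#11 0x48→b9/s1 MISS; vc=[55,42,25]
#12 0x8f→b17/s1 MISS; vc=[42,25,9]
#13 0x4d→b9/s1 VC-HIT; vc=[42,25,17]

VC = [42, 25, 17]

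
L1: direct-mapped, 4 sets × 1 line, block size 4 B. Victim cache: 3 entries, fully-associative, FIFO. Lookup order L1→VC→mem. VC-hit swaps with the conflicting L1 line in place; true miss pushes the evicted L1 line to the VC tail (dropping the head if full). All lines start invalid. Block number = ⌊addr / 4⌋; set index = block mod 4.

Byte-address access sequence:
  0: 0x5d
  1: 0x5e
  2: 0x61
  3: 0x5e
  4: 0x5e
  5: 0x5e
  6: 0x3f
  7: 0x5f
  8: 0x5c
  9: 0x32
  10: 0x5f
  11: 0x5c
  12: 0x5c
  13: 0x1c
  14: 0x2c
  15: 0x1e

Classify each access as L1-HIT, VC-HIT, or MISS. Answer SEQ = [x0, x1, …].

SEQ = [MISS, L1-HIT, MISS, L1-HIT, L1-HIT, L1-HIT, MISS, VC-HIT, L1-HIT, MISS, L1-HIT, L1-HIT, L1-HIT, MISS, MISS, VC-HIT]

0: 0x5d (blk 23, set 3) → MISS  vc=[]
1: 0x5e (blk 23, set 3) → L1-HIT  vc=[]
2: 0x61 (blk 24, set 0) → MISS  vc=[]
3: 0x5e (blk 23, set 3) → L1-HIT  vc=[]
4: 0x5e (blk 23, set 3) → L1-HIT  vc=[]
5: 0x5e (blk 23, set 3) → L1-HIT  vc=[]
6: 0x3f (blk 15, set 3) → MISS  vc=[23]
7: 0x5f (blk 23, set 3) → VC-HIT  vc=[15]
8: 0x5c (blk 23, set 3) → L1-HIT  vc=[15]
9: 0x32 (blk 12, set 0) → MISS  vc=[15, 24]
10: 0x5f (blk 23, set 3) → L1-HIT  vc=[15, 24]
11: 0x5c (blk 23, set 3) → L1-HIT  vc=[15, 24]
12: 0x5c (blk 23, set 3) → L1-HIT  vc=[15, 24]
13: 0x1c (blk 7, set 3) → MISS  vc=[15, 24, 23]
14: 0x2c (blk 11, set 3) → MISS  vc=[24, 23, 7]
15: 0x1e (blk 7, set 3) → VC-HIT  vc=[24, 23, 11]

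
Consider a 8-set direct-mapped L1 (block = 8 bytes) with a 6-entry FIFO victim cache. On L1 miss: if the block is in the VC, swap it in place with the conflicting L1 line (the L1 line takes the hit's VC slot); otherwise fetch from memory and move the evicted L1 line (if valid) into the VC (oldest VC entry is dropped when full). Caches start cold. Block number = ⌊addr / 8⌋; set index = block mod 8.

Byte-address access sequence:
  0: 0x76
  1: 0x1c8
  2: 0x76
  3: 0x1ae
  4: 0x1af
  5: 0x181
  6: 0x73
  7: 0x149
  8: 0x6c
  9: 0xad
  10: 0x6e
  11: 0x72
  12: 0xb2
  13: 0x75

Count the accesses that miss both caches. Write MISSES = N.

0: 0x76 (blk 14, set 6) → MISS  vc=[]
1: 0x1c8 (blk 57, set 1) → MISS  vc=[]
2: 0x76 (blk 14, set 6) → L1-HIT  vc=[]
3: 0x1ae (blk 53, set 5) → MISS  vc=[]
4: 0x1af (blk 53, set 5) → L1-HIT  vc=[]
5: 0x181 (blk 48, set 0) → MISS  vc=[]
6: 0x73 (blk 14, set 6) → L1-HIT  vc=[]
7: 0x149 (blk 41, set 1) → MISS  vc=[57]
8: 0x6c (blk 13, set 5) → MISS  vc=[57, 53]
9: 0xad (blk 21, set 5) → MISS  vc=[57, 53, 13]
10: 0x6e (blk 13, set 5) → VC-HIT  vc=[57, 53, 21]
11: 0x72 (blk 14, set 6) → L1-HIT  vc=[57, 53, 21]
12: 0xb2 (blk 22, set 6) → MISS  vc=[57, 53, 21, 14]
13: 0x75 (blk 14, set 6) → VC-HIT  vc=[57, 53, 21, 22]

MISSES = 8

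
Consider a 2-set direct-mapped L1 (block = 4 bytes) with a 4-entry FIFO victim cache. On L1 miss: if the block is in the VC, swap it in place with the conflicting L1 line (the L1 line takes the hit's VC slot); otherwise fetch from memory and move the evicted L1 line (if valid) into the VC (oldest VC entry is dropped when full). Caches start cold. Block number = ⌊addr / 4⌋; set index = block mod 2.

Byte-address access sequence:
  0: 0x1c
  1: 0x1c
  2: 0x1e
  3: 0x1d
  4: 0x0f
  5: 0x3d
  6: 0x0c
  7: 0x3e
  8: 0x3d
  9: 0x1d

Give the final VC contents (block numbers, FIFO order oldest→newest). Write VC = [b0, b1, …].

#0 0x1c→b7/s1 MISS; vc=[]
#1 0x1c→b7/s1 L1-HIT; vc=[]
#2 0x1e→b7/s1 L1-HIT; vc=[]
#3 0x1d→b7/s1 L1-HIT; vc=[]
#4 0xf→b3/s1 MISS; vc=[7]
#5 0x3d→b15/s1 MISS; vc=[7,3]
#6 0xc→b3/s1 VC-HIT; vc=[7,15]
#7 0x3e→b15/s1 VC-HIT; vc=[7,3]
#8 0x3d→b15/s1 L1-HIT; vc=[7,3]
#9 0x1d→b7/s1 VC-HIT; vc=[15,3]

VC = [15, 3]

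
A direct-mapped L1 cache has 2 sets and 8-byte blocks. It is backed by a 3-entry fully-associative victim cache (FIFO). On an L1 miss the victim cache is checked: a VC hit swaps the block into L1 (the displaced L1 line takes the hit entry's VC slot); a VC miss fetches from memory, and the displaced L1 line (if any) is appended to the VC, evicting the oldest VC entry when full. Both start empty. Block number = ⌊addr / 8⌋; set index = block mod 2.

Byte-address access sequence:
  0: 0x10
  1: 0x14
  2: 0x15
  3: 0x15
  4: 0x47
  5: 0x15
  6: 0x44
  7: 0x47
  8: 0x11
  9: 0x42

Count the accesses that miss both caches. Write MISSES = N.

MISSES = 2

  [0] addr=0x10 blk=2 s=0: MISS | VC []
  [1] addr=0x14 blk=2 s=0: L1-HIT | VC []
  [2] addr=0x15 blk=2 s=0: L1-HIT | VC []
  [3] addr=0x15 blk=2 s=0: L1-HIT | VC []
  [4] addr=0x47 blk=8 s=0: MISS | VC [2]
  [5] addr=0x15 blk=2 s=0: VC-HIT | VC [8]
  [6] addr=0x44 blk=8 s=0: VC-HIT | VC [2]
  [7] addr=0x47 blk=8 s=0: L1-HIT | VC [2]
  [8] addr=0x11 blk=2 s=0: VC-HIT | VC [8]
  [9] addr=0x42 blk=8 s=0: VC-HIT | VC [2]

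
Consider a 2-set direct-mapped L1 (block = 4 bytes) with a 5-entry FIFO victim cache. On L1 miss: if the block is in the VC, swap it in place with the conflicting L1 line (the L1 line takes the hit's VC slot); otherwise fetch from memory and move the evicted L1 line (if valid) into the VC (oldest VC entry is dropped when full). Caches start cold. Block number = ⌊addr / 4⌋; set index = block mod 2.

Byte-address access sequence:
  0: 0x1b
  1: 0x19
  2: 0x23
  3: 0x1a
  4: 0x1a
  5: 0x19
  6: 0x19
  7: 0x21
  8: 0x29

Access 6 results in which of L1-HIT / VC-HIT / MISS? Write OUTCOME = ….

0: 0x1b (blk 6, set 0) → MISS  vc=[]
1: 0x19 (blk 6, set 0) → L1-HIT  vc=[]
2: 0x23 (blk 8, set 0) → MISS  vc=[6]
3: 0x1a (blk 6, set 0) → VC-HIT  vc=[8]
4: 0x1a (blk 6, set 0) → L1-HIT  vc=[8]
5: 0x19 (blk 6, set 0) → L1-HIT  vc=[8]
6: 0x19 (blk 6, set 0) → L1-HIT  vc=[8]
7: 0x21 (blk 8, set 0) → VC-HIT  vc=[6]
8: 0x29 (blk 10, set 0) → MISS  vc=[6, 8]

OUTCOME = L1-HIT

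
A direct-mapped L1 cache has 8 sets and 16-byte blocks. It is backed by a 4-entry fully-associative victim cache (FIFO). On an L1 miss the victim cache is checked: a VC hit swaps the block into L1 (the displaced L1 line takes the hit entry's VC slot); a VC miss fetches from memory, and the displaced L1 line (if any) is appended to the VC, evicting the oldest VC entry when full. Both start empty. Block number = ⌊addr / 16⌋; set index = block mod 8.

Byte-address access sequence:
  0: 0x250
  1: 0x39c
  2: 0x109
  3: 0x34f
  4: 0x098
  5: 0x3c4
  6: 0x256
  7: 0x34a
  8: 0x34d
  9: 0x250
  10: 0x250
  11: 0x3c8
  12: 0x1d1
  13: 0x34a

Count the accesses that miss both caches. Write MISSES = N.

#0 0x250→b37/s5 MISS; vc=[]
#1 0x39c→b57/s1 MISS; vc=[]
#2 0x109→b16/s0 MISS; vc=[]
#3 0x34f→b52/s4 MISS; vc=[]
#4 0x98→b9/s1 MISS; vc=[57]
#5 0x3c4→b60/s4 MISS; vc=[57,52]
#6 0x256→b37/s5 L1-HIT; vc=[57,52]
#7 0x34a→b52/s4 VC-HIT; vc=[57,60]
#8 0x34d→b52/s4 L1-HIT; vc=[57,60]
#9 0x250→b37/s5 L1-HIT; vc=[57,60]
#10 0x250→b37/s5 L1-HIT; vc=[57,60]
#11 0x3c8→b60/s4 VC-HIT; vc=[57,52]
#12 0x1d1→b29/s5 MISS; vc=[57,52,37]
#13 0x34a→b52/s4 VC-HIT; vc=[57,60,37]

MISSES = 7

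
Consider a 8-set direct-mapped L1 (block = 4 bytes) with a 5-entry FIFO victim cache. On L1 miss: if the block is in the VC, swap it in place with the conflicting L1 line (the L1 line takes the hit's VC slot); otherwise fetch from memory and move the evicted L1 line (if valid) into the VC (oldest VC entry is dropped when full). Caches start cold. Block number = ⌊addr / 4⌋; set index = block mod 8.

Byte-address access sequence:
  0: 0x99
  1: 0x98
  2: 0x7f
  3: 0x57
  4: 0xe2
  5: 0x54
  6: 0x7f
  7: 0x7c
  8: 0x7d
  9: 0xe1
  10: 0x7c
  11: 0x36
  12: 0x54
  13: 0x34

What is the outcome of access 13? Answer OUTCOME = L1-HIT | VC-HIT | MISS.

#0 0x99→b38/s6 MISS; vc=[]
#1 0x98→b38/s6 L1-HIT; vc=[]
#2 0x7f→b31/s7 MISS; vc=[]
#3 0x57→b21/s5 MISS; vc=[]
#4 0xe2→b56/s0 MISS; vc=[]
#5 0x54→b21/s5 L1-HIT; vc=[]
#6 0x7f→b31/s7 L1-HIT; vc=[]
#7 0x7c→b31/s7 L1-HIT; vc=[]
#8 0x7d→b31/s7 L1-HIT; vc=[]
#9 0xe1→b56/s0 L1-HIT; vc=[]
#10 0x7c→b31/s7 L1-HIT; vc=[]
#11 0x36→b13/s5 MISS; vc=[21]
#12 0x54→b21/s5 VC-HIT; vc=[13]
#13 0x34→b13/s5 VC-HIT; vc=[21]

OUTCOME = VC-HIT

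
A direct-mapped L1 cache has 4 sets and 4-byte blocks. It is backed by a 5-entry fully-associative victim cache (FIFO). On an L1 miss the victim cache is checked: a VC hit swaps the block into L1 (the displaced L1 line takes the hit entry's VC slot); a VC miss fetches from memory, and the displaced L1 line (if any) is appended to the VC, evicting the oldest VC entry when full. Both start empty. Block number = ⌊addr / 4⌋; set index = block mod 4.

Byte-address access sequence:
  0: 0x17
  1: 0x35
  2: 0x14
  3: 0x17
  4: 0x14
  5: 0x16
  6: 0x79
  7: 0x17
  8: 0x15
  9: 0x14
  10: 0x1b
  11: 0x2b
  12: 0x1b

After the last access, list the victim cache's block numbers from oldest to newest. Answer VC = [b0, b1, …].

0: 0x17 (blk 5, set 1) → MISS  vc=[]
1: 0x35 (blk 13, set 1) → MISS  vc=[5]
2: 0x14 (blk 5, set 1) → VC-HIT  vc=[13]
3: 0x17 (blk 5, set 1) → L1-HIT  vc=[13]
4: 0x14 (blk 5, set 1) → L1-HIT  vc=[13]
5: 0x16 (blk 5, set 1) → L1-HIT  vc=[13]
6: 0x79 (blk 30, set 2) → MISS  vc=[13]
7: 0x17 (blk 5, set 1) → L1-HIT  vc=[13]
8: 0x15 (blk 5, set 1) → L1-HIT  vc=[13]
9: 0x14 (blk 5, set 1) → L1-HIT  vc=[13]
10: 0x1b (blk 6, set 2) → MISS  vc=[13, 30]
11: 0x2b (blk 10, set 2) → MISS  vc=[13, 30, 6]
12: 0x1b (blk 6, set 2) → VC-HIT  vc=[13, 30, 10]

VC = [13, 30, 10]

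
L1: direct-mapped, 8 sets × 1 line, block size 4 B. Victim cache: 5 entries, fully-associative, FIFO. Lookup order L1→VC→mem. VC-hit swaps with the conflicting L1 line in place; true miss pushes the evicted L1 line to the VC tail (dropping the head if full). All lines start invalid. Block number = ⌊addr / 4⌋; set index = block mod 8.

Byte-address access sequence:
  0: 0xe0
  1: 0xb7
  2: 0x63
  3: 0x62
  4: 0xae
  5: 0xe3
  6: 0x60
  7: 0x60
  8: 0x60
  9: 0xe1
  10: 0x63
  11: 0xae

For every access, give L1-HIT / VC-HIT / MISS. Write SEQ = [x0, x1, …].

  [0] addr=0xe0 blk=56 s=0: MISS | VC []
  [1] addr=0xb7 blk=45 s=5: MISS | VC []
  [2] addr=0x63 blk=24 s=0: MISS | VC [56]
  [3] addr=0x62 blk=24 s=0: L1-HIT | VC [56]
  [4] addr=0xae blk=43 s=3: MISS | VC [56]
  [5] addr=0xe3 blk=56 s=0: VC-HIT | VC [24]
  [6] addr=0x60 blk=24 s=0: VC-HIT | VC [56]
  [7] addr=0x60 blk=24 s=0: L1-HIT | VC [56]
  [8] addr=0x60 blk=24 s=0: L1-HIT | VC [56]
  [9] addr=0xe1 blk=56 s=0: VC-HIT | VC [24]
  [10] addr=0x63 blk=24 s=0: VC-HIT | VC [56]
  [11] addr=0xae blk=43 s=3: L1-HIT | VC [56]

SEQ = [MISS, MISS, MISS, L1-HIT, MISS, VC-HIT, VC-HIT, L1-HIT, L1-HIT, VC-HIT, VC-HIT, L1-HIT]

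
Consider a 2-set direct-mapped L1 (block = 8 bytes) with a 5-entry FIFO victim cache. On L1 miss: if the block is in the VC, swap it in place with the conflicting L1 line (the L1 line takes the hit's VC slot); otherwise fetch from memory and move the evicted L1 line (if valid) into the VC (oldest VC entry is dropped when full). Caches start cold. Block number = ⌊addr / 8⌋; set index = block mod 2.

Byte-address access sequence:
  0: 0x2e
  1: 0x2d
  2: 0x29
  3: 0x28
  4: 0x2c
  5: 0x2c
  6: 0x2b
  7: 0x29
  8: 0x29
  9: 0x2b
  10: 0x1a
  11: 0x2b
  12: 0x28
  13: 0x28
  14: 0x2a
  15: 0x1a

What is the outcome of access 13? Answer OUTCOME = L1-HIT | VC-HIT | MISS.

OUTCOME = L1-HIT

  [0] addr=0x2e blk=5 s=1: MISS | VC []
  [1] addr=0x2d blk=5 s=1: L1-HIT | VC []
  [2] addr=0x29 blk=5 s=1: L1-HIT | VC []
  [3] addr=0x28 blk=5 s=1: L1-HIT | VC []
  [4] addr=0x2c blk=5 s=1: L1-HIT | VC []
  [5] addr=0x2c blk=5 s=1: L1-HIT | VC []
  [6] addr=0x2b blk=5 s=1: L1-HIT | VC []
  [7] addr=0x29 blk=5 s=1: L1-HIT | VC []
  [8] addr=0x29 blk=5 s=1: L1-HIT | VC []
  [9] addr=0x2b blk=5 s=1: L1-HIT | VC []
  [10] addr=0x1a blk=3 s=1: MISS | VC [5]
  [11] addr=0x2b blk=5 s=1: VC-HIT | VC [3]
  [12] addr=0x28 blk=5 s=1: L1-HIT | VC [3]
  [13] addr=0x28 blk=5 s=1: L1-HIT | VC [3]
  [14] addr=0x2a blk=5 s=1: L1-HIT | VC [3]
  [15] addr=0x1a blk=3 s=1: VC-HIT | VC [5]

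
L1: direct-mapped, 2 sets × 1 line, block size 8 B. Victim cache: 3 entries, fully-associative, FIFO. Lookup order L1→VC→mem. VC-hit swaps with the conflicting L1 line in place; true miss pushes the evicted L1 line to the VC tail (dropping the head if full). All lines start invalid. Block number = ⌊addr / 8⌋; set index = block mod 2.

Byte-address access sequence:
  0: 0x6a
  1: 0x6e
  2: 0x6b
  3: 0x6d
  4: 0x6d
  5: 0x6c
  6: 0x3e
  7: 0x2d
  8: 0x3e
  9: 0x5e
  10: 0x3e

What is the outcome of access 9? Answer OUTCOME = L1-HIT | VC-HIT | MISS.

#0 0x6a→b13/s1 MISS; vc=[]
#1 0x6e→b13/s1 L1-HIT; vc=[]
#2 0x6b→b13/s1 L1-HIT; vc=[]
#3 0x6d→b13/s1 L1-HIT; vc=[]
#4 0x6d→b13/s1 L1-HIT; vc=[]
#5 0x6c→b13/s1 L1-HIT; vc=[]
#6 0x3e→b7/s1 MISS; vc=[13]
#7 0x2d→b5/s1 MISS; vc=[13,7]
#8 0x3e→b7/s1 VC-HIT; vc=[13,5]
#9 0x5e→b11/s1 MISS; vc=[13,5,7]
#10 0x3e→b7/s1 VC-HIT; vc=[13,5,11]

OUTCOME = MISS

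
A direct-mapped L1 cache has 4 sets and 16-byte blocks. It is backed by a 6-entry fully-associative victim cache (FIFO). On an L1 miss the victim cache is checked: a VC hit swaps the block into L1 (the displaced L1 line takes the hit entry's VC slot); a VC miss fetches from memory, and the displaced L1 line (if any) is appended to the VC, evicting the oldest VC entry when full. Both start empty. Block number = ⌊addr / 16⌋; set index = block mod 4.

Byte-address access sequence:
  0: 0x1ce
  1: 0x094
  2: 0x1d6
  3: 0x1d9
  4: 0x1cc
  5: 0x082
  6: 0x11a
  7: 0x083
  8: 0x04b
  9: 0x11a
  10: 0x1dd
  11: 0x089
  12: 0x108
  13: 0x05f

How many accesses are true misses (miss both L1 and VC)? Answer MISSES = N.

0: 0x1ce (blk 28, set 0) → MISS  vc=[]
1: 0x94 (blk 9, set 1) → MISS  vc=[]
2: 0x1d6 (blk 29, set 1) → MISS  vc=[9]
3: 0x1d9 (blk 29, set 1) → L1-HIT  vc=[9]
4: 0x1cc (blk 28, set 0) → L1-HIT  vc=[9]
5: 0x82 (blk 8, set 0) → MISS  vc=[9, 28]
6: 0x11a (blk 17, set 1) → MISS  vc=[9, 28, 29]
7: 0x83 (blk 8, set 0) → L1-HIT  vc=[9, 28, 29]
8: 0x4b (blk 4, set 0) → MISS  vc=[9, 28, 29, 8]
9: 0x11a (blk 17, set 1) → L1-HIT  vc=[9, 28, 29, 8]
10: 0x1dd (blk 29, set 1) → VC-HIT  vc=[9, 28, 17, 8]
11: 0x89 (blk 8, set 0) → VC-HIT  vc=[9, 28, 17, 4]
12: 0x108 (blk 16, set 0) → MISS  vc=[9, 28, 17, 4, 8]
13: 0x5f (blk 5, set 1) → MISS  vc=[9, 28, 17, 4, 8, 29]

MISSES = 8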